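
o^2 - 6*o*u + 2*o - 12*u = (o + 2)*(o - 6*u)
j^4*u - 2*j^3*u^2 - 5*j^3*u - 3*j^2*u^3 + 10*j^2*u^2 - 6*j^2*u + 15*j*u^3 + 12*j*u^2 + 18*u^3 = (j - 6)*(j - 3*u)*(j + u)*(j*u + u)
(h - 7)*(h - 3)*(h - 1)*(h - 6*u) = h^4 - 6*h^3*u - 11*h^3 + 66*h^2*u + 31*h^2 - 186*h*u - 21*h + 126*u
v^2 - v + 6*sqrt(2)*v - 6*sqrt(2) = (v - 1)*(v + 6*sqrt(2))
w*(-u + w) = -u*w + w^2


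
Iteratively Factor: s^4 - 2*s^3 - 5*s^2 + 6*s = (s - 3)*(s^3 + s^2 - 2*s) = (s - 3)*(s + 2)*(s^2 - s) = s*(s - 3)*(s + 2)*(s - 1)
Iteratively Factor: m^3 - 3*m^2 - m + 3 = (m - 3)*(m^2 - 1) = (m - 3)*(m - 1)*(m + 1)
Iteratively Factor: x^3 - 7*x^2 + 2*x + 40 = (x + 2)*(x^2 - 9*x + 20) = (x - 5)*(x + 2)*(x - 4)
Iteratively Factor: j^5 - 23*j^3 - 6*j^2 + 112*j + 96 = (j + 4)*(j^4 - 4*j^3 - 7*j^2 + 22*j + 24) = (j - 4)*(j + 4)*(j^3 - 7*j - 6) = (j - 4)*(j - 3)*(j + 4)*(j^2 + 3*j + 2) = (j - 4)*(j - 3)*(j + 2)*(j + 4)*(j + 1)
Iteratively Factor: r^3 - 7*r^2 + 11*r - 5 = (r - 1)*(r^2 - 6*r + 5) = (r - 1)^2*(r - 5)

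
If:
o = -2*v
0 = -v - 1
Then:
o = 2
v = -1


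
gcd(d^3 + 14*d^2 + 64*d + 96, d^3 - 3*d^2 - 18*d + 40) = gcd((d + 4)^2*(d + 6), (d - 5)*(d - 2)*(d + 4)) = d + 4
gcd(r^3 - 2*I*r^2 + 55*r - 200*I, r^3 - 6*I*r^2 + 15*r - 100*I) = r^2 - 10*I*r - 25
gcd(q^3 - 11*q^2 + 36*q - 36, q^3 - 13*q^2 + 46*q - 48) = q^2 - 5*q + 6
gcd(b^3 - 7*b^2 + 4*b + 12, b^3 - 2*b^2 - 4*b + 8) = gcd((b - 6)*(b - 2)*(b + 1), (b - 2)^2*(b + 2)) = b - 2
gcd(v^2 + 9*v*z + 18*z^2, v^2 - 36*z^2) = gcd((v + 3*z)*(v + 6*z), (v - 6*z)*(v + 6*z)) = v + 6*z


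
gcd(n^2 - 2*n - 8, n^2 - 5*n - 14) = n + 2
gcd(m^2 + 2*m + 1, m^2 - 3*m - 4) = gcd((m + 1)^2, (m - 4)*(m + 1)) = m + 1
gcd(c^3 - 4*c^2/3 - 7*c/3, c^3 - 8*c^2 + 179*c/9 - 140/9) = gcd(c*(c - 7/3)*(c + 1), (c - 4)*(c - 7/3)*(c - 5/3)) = c - 7/3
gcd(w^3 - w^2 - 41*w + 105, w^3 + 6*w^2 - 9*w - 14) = w + 7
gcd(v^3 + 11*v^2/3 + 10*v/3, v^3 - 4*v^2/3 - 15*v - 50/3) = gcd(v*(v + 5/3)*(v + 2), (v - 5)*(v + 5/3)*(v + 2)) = v^2 + 11*v/3 + 10/3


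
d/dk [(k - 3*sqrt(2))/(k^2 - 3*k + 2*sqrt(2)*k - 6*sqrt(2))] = (k^2 - 3*k + 2*sqrt(2)*k - (k - 3*sqrt(2))*(2*k - 3 + 2*sqrt(2)) - 6*sqrt(2))/(k^2 - 3*k + 2*sqrt(2)*k - 6*sqrt(2))^2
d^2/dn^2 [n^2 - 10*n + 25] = 2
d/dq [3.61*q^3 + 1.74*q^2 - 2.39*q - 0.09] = 10.83*q^2 + 3.48*q - 2.39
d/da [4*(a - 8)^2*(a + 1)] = 12*(a - 8)*(a - 2)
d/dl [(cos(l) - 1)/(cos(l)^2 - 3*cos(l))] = (sin(l) + 3*sin(l)/cos(l)^2 - 2*tan(l))/(cos(l) - 3)^2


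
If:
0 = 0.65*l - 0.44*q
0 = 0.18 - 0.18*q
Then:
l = 0.68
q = 1.00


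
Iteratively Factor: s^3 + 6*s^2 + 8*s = (s)*(s^2 + 6*s + 8) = s*(s + 4)*(s + 2)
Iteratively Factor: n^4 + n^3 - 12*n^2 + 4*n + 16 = (n - 2)*(n^3 + 3*n^2 - 6*n - 8) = (n - 2)*(n + 1)*(n^2 + 2*n - 8) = (n - 2)^2*(n + 1)*(n + 4)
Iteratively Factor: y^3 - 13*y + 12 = (y + 4)*(y^2 - 4*y + 3) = (y - 1)*(y + 4)*(y - 3)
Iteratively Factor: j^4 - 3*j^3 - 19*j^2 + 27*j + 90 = (j - 3)*(j^3 - 19*j - 30) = (j - 5)*(j - 3)*(j^2 + 5*j + 6) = (j - 5)*(j - 3)*(j + 2)*(j + 3)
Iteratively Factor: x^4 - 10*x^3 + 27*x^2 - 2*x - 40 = (x + 1)*(x^3 - 11*x^2 + 38*x - 40) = (x - 2)*(x + 1)*(x^2 - 9*x + 20) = (x - 5)*(x - 2)*(x + 1)*(x - 4)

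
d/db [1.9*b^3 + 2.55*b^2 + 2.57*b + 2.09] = 5.7*b^2 + 5.1*b + 2.57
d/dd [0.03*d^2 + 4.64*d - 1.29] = 0.06*d + 4.64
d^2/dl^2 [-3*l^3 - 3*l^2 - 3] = -18*l - 6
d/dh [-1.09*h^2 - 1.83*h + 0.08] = -2.18*h - 1.83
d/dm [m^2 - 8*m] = 2*m - 8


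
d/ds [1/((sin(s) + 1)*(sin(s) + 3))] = -2*(sin(s) + 2)*cos(s)/((sin(s) + 1)^2*(sin(s) + 3)^2)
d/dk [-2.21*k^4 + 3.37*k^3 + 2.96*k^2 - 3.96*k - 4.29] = -8.84*k^3 + 10.11*k^2 + 5.92*k - 3.96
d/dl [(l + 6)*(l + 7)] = 2*l + 13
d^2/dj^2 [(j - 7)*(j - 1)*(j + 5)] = 6*j - 6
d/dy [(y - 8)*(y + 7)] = 2*y - 1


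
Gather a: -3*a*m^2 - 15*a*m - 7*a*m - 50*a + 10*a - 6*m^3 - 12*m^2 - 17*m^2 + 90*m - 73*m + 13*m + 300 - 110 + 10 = a*(-3*m^2 - 22*m - 40) - 6*m^3 - 29*m^2 + 30*m + 200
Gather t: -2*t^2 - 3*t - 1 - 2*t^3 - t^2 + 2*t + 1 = -2*t^3 - 3*t^2 - t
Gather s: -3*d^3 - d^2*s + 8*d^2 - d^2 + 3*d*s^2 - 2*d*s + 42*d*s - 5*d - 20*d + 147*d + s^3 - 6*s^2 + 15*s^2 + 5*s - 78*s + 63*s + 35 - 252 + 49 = -3*d^3 + 7*d^2 + 122*d + s^3 + s^2*(3*d + 9) + s*(-d^2 + 40*d - 10) - 168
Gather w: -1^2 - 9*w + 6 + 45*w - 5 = 36*w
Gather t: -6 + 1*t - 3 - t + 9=0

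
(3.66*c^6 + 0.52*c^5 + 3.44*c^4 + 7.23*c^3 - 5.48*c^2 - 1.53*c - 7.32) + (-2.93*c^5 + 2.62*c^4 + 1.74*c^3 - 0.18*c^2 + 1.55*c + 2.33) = 3.66*c^6 - 2.41*c^5 + 6.06*c^4 + 8.97*c^3 - 5.66*c^2 + 0.02*c - 4.99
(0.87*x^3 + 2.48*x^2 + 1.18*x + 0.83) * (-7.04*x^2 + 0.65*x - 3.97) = -6.1248*x^5 - 16.8937*x^4 - 10.1491*x^3 - 14.9218*x^2 - 4.1451*x - 3.2951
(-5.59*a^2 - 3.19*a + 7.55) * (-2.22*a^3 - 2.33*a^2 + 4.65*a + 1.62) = 12.4098*a^5 + 20.1065*a^4 - 35.3218*a^3 - 41.4808*a^2 + 29.9397*a + 12.231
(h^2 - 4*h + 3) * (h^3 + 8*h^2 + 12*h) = h^5 + 4*h^4 - 17*h^3 - 24*h^2 + 36*h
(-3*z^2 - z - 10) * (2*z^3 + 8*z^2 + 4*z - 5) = -6*z^5 - 26*z^4 - 40*z^3 - 69*z^2 - 35*z + 50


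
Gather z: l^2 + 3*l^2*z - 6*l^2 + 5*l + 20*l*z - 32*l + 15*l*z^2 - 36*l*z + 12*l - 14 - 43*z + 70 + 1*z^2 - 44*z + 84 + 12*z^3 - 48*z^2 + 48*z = -5*l^2 - 15*l + 12*z^3 + z^2*(15*l - 47) + z*(3*l^2 - 16*l - 39) + 140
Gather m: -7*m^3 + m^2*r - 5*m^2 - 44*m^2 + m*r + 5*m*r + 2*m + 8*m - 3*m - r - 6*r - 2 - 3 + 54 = -7*m^3 + m^2*(r - 49) + m*(6*r + 7) - 7*r + 49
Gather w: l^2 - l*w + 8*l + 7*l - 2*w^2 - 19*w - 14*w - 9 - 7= l^2 + 15*l - 2*w^2 + w*(-l - 33) - 16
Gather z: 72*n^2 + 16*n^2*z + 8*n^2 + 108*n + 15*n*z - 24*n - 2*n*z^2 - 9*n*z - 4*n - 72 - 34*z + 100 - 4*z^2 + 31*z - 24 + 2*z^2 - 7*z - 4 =80*n^2 + 80*n + z^2*(-2*n - 2) + z*(16*n^2 + 6*n - 10)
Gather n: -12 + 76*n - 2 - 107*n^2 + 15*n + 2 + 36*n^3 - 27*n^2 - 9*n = 36*n^3 - 134*n^2 + 82*n - 12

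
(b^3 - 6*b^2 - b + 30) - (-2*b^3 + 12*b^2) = 3*b^3 - 18*b^2 - b + 30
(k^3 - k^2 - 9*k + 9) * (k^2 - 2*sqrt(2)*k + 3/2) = k^5 - 2*sqrt(2)*k^4 - k^4 - 15*k^3/2 + 2*sqrt(2)*k^3 + 15*k^2/2 + 18*sqrt(2)*k^2 - 18*sqrt(2)*k - 27*k/2 + 27/2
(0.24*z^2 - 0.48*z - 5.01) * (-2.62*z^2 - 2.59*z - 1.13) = -0.6288*z^4 + 0.636*z^3 + 14.0982*z^2 + 13.5183*z + 5.6613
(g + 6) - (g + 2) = 4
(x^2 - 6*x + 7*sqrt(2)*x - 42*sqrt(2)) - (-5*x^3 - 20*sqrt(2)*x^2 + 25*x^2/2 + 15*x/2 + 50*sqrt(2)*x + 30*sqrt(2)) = 5*x^3 - 23*x^2/2 + 20*sqrt(2)*x^2 - 43*sqrt(2)*x - 27*x/2 - 72*sqrt(2)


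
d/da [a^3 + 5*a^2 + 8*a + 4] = 3*a^2 + 10*a + 8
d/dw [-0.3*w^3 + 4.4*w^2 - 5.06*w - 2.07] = -0.9*w^2 + 8.8*w - 5.06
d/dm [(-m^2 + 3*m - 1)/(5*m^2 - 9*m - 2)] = (-6*m^2 + 14*m - 15)/(25*m^4 - 90*m^3 + 61*m^2 + 36*m + 4)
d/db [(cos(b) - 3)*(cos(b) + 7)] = -2*(cos(b) + 2)*sin(b)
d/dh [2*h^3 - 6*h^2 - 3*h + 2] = 6*h^2 - 12*h - 3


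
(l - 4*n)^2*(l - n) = l^3 - 9*l^2*n + 24*l*n^2 - 16*n^3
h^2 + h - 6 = (h - 2)*(h + 3)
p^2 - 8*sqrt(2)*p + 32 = (p - 4*sqrt(2))^2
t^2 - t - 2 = (t - 2)*(t + 1)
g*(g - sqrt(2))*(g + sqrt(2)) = g^3 - 2*g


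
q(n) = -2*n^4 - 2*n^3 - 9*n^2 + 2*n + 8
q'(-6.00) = 1622.00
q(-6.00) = -2488.00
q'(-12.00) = 13178.00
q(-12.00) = -39328.00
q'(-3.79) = 419.55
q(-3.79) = -432.63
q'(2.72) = -252.34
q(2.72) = -202.87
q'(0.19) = -1.69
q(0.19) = 8.04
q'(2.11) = -137.84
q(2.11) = -86.28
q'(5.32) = -1468.12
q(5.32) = -2139.27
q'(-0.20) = 5.42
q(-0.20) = 7.25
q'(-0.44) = 9.44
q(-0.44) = 5.47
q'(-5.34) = 1145.21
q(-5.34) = -1581.05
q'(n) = -8*n^3 - 6*n^2 - 18*n + 2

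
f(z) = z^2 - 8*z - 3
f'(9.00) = 10.00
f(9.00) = 6.00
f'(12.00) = 16.00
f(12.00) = 45.00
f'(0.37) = -7.26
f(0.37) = -5.82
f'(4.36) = 0.72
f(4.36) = -18.87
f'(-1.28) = -10.56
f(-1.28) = 8.88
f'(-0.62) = -9.24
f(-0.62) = 2.34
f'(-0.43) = -8.86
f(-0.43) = 0.62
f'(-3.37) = -14.74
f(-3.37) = 35.32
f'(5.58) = 3.16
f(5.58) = -16.50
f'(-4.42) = -16.84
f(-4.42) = 51.90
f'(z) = 2*z - 8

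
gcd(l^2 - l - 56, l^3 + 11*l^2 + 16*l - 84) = l + 7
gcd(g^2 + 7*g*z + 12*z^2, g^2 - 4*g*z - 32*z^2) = g + 4*z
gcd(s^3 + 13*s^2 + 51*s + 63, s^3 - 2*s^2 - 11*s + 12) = s + 3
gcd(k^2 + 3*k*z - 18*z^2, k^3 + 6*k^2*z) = k + 6*z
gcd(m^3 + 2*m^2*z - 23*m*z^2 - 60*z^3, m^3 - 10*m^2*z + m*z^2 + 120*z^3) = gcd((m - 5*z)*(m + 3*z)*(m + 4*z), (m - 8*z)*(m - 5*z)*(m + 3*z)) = -m^2 + 2*m*z + 15*z^2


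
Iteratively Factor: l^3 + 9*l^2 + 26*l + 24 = (l + 3)*(l^2 + 6*l + 8) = (l + 2)*(l + 3)*(l + 4)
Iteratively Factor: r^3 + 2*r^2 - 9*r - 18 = (r + 3)*(r^2 - r - 6) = (r + 2)*(r + 3)*(r - 3)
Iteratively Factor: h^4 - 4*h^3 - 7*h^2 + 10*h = (h)*(h^3 - 4*h^2 - 7*h + 10) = h*(h + 2)*(h^2 - 6*h + 5) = h*(h - 5)*(h + 2)*(h - 1)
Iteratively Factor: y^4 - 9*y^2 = (y - 3)*(y^3 + 3*y^2) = y*(y - 3)*(y^2 + 3*y) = y^2*(y - 3)*(y + 3)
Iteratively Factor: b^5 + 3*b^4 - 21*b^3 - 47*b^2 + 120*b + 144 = (b - 3)*(b^4 + 6*b^3 - 3*b^2 - 56*b - 48) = (b - 3)*(b + 4)*(b^3 + 2*b^2 - 11*b - 12) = (b - 3)^2*(b + 4)*(b^2 + 5*b + 4) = (b - 3)^2*(b + 1)*(b + 4)*(b + 4)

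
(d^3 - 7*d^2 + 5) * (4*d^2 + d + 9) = 4*d^5 - 27*d^4 + 2*d^3 - 43*d^2 + 5*d + 45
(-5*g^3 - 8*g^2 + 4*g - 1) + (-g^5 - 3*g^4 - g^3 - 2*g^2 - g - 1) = -g^5 - 3*g^4 - 6*g^3 - 10*g^2 + 3*g - 2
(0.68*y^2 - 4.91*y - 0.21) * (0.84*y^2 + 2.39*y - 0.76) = 0.5712*y^4 - 2.4992*y^3 - 12.4281*y^2 + 3.2297*y + 0.1596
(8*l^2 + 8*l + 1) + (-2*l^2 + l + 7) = 6*l^2 + 9*l + 8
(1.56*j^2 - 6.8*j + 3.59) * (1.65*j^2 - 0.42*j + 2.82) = 2.574*j^4 - 11.8752*j^3 + 13.1787*j^2 - 20.6838*j + 10.1238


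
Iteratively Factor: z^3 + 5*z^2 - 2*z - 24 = (z + 4)*(z^2 + z - 6) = (z + 3)*(z + 4)*(z - 2)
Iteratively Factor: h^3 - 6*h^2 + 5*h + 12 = (h - 4)*(h^2 - 2*h - 3) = (h - 4)*(h - 3)*(h + 1)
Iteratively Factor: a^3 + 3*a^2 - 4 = (a + 2)*(a^2 + a - 2) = (a + 2)^2*(a - 1)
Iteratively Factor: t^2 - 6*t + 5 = (t - 1)*(t - 5)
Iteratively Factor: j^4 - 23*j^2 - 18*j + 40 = (j + 4)*(j^3 - 4*j^2 - 7*j + 10) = (j - 1)*(j + 4)*(j^2 - 3*j - 10) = (j - 5)*(j - 1)*(j + 4)*(j + 2)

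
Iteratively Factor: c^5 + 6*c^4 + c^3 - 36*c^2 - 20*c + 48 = (c + 3)*(c^4 + 3*c^3 - 8*c^2 - 12*c + 16) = (c - 2)*(c + 3)*(c^3 + 5*c^2 + 2*c - 8) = (c - 2)*(c + 3)*(c + 4)*(c^2 + c - 2) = (c - 2)*(c + 2)*(c + 3)*(c + 4)*(c - 1)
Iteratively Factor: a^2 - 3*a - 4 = (a + 1)*(a - 4)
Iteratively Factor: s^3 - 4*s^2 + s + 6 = (s + 1)*(s^2 - 5*s + 6) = (s - 2)*(s + 1)*(s - 3)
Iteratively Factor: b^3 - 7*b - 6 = (b - 3)*(b^2 + 3*b + 2) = (b - 3)*(b + 1)*(b + 2)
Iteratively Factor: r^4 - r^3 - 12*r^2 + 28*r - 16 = (r + 4)*(r^3 - 5*r^2 + 8*r - 4) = (r - 2)*(r + 4)*(r^2 - 3*r + 2) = (r - 2)*(r - 1)*(r + 4)*(r - 2)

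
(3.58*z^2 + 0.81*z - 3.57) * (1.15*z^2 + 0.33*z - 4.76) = 4.117*z^4 + 2.1129*z^3 - 20.879*z^2 - 5.0337*z + 16.9932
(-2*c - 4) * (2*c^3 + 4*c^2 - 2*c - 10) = -4*c^4 - 16*c^3 - 12*c^2 + 28*c + 40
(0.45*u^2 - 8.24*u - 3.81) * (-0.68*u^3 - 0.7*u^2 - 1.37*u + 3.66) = -0.306*u^5 + 5.2882*u^4 + 7.7423*u^3 + 15.6028*u^2 - 24.9387*u - 13.9446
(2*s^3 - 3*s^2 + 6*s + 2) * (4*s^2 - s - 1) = 8*s^5 - 14*s^4 + 25*s^3 + 5*s^2 - 8*s - 2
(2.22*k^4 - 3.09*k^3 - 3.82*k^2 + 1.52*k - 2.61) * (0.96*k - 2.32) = 2.1312*k^5 - 8.1168*k^4 + 3.5016*k^3 + 10.3216*k^2 - 6.032*k + 6.0552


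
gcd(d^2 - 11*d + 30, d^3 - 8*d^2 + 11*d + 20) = d - 5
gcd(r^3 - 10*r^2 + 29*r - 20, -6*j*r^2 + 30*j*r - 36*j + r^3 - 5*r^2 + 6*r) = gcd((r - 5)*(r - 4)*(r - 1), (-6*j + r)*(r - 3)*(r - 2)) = 1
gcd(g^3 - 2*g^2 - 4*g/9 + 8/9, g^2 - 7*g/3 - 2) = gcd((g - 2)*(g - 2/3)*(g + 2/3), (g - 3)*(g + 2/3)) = g + 2/3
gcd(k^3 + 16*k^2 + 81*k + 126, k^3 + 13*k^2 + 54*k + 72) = k^2 + 9*k + 18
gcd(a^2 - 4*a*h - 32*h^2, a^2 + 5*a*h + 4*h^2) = a + 4*h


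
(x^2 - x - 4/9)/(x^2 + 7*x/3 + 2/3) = (x - 4/3)/(x + 2)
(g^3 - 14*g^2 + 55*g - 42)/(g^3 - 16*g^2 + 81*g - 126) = (g - 1)/(g - 3)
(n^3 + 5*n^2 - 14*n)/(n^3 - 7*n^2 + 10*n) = (n + 7)/(n - 5)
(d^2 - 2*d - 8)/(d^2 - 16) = (d + 2)/(d + 4)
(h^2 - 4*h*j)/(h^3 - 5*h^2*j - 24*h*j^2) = (-h + 4*j)/(-h^2 + 5*h*j + 24*j^2)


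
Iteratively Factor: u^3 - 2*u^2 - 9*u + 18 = (u - 3)*(u^2 + u - 6) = (u - 3)*(u + 3)*(u - 2)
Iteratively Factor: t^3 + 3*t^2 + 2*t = (t + 1)*(t^2 + 2*t) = (t + 1)*(t + 2)*(t)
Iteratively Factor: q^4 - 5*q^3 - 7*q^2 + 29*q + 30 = (q + 2)*(q^3 - 7*q^2 + 7*q + 15) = (q - 5)*(q + 2)*(q^2 - 2*q - 3) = (q - 5)*(q - 3)*(q + 2)*(q + 1)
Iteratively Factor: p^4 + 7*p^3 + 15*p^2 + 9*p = (p)*(p^3 + 7*p^2 + 15*p + 9) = p*(p + 3)*(p^2 + 4*p + 3) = p*(p + 3)^2*(p + 1)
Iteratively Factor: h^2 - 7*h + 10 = (h - 5)*(h - 2)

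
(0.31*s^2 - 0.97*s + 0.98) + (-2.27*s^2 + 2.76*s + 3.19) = -1.96*s^2 + 1.79*s + 4.17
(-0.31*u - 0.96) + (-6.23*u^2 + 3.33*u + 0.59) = -6.23*u^2 + 3.02*u - 0.37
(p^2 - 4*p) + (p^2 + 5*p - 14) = 2*p^2 + p - 14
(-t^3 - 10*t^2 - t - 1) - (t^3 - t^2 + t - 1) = -2*t^3 - 9*t^2 - 2*t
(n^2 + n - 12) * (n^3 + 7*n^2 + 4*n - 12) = n^5 + 8*n^4 - n^3 - 92*n^2 - 60*n + 144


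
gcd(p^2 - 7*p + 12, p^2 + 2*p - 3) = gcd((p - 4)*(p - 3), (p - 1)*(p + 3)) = 1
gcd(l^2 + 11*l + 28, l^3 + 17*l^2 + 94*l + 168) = l^2 + 11*l + 28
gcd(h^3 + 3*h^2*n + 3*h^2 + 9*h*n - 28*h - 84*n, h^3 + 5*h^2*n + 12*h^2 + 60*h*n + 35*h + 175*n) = h + 7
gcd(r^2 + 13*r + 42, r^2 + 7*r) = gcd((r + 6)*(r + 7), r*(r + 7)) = r + 7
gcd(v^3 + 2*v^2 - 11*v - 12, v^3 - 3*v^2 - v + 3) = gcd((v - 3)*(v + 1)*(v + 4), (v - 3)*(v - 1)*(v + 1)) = v^2 - 2*v - 3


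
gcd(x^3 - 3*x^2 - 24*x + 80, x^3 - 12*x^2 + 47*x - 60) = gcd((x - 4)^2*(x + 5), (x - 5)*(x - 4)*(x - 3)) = x - 4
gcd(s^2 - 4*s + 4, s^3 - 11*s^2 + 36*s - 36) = s - 2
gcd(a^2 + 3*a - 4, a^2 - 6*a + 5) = a - 1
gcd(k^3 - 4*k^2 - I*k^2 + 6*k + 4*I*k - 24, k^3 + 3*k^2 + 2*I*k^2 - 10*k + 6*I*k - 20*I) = k + 2*I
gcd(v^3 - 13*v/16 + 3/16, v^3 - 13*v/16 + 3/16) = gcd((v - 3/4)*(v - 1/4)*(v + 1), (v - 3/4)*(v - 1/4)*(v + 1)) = v^3 - 13*v/16 + 3/16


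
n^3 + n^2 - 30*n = n*(n - 5)*(n + 6)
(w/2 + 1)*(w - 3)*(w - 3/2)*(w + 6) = w^4/2 + 7*w^3/4 - 39*w^2/4 - 9*w + 27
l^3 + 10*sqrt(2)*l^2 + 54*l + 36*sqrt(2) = (l + sqrt(2))*(l + 3*sqrt(2))*(l + 6*sqrt(2))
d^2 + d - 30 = (d - 5)*(d + 6)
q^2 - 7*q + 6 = (q - 6)*(q - 1)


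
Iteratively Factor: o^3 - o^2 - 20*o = (o + 4)*(o^2 - 5*o) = o*(o + 4)*(o - 5)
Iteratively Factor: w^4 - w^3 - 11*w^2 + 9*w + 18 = (w + 1)*(w^3 - 2*w^2 - 9*w + 18) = (w - 2)*(w + 1)*(w^2 - 9) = (w - 2)*(w + 1)*(w + 3)*(w - 3)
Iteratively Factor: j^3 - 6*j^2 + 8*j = (j - 2)*(j^2 - 4*j) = j*(j - 2)*(j - 4)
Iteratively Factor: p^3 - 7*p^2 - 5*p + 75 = (p - 5)*(p^2 - 2*p - 15) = (p - 5)*(p + 3)*(p - 5)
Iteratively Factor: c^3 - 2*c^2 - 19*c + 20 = (c - 5)*(c^2 + 3*c - 4) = (c - 5)*(c + 4)*(c - 1)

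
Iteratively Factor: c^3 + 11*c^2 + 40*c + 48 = (c + 4)*(c^2 + 7*c + 12) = (c + 3)*(c + 4)*(c + 4)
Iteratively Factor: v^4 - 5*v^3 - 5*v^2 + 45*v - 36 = (v + 3)*(v^3 - 8*v^2 + 19*v - 12) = (v - 1)*(v + 3)*(v^2 - 7*v + 12) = (v - 4)*(v - 1)*(v + 3)*(v - 3)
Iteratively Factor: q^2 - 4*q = (q - 4)*(q)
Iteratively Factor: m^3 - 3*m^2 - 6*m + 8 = (m - 4)*(m^2 + m - 2) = (m - 4)*(m - 1)*(m + 2)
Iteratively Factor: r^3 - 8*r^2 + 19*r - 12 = (r - 3)*(r^2 - 5*r + 4) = (r - 3)*(r - 1)*(r - 4)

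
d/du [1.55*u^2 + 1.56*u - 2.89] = 3.1*u + 1.56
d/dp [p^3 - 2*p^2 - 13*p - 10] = 3*p^2 - 4*p - 13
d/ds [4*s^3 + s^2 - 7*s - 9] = 12*s^2 + 2*s - 7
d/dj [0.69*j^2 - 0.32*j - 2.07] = 1.38*j - 0.32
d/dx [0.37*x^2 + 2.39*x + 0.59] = 0.74*x + 2.39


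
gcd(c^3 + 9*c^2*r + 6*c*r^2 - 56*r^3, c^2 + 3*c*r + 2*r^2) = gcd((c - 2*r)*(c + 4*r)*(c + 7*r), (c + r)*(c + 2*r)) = 1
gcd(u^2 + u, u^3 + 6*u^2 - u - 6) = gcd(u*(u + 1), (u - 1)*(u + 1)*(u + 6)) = u + 1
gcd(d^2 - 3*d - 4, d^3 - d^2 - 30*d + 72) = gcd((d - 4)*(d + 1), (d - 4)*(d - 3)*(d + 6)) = d - 4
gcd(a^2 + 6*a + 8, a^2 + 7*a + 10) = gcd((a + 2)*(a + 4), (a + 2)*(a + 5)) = a + 2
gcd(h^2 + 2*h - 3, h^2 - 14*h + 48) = 1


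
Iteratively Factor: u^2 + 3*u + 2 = (u + 2)*(u + 1)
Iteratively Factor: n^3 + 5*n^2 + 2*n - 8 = (n + 4)*(n^2 + n - 2) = (n + 2)*(n + 4)*(n - 1)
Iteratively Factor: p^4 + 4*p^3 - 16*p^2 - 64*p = (p)*(p^3 + 4*p^2 - 16*p - 64) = p*(p + 4)*(p^2 - 16) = p*(p + 4)^2*(p - 4)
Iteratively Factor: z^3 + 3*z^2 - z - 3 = (z - 1)*(z^2 + 4*z + 3) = (z - 1)*(z + 1)*(z + 3)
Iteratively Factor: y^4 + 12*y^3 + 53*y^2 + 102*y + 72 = (y + 3)*(y^3 + 9*y^2 + 26*y + 24) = (y + 3)*(y + 4)*(y^2 + 5*y + 6) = (y + 3)^2*(y + 4)*(y + 2)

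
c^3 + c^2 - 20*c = c*(c - 4)*(c + 5)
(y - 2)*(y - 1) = y^2 - 3*y + 2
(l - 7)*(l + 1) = l^2 - 6*l - 7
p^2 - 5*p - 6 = (p - 6)*(p + 1)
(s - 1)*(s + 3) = s^2 + 2*s - 3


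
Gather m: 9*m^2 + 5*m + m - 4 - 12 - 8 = 9*m^2 + 6*m - 24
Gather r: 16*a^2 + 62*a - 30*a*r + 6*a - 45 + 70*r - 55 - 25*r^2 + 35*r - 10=16*a^2 + 68*a - 25*r^2 + r*(105 - 30*a) - 110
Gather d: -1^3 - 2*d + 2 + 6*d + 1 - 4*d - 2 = 0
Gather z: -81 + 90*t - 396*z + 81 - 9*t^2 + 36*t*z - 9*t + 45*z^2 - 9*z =-9*t^2 + 81*t + 45*z^2 + z*(36*t - 405)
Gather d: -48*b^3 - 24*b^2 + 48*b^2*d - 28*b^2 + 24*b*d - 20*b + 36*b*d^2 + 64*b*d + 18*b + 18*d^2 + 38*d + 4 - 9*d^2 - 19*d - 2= -48*b^3 - 52*b^2 - 2*b + d^2*(36*b + 9) + d*(48*b^2 + 88*b + 19) + 2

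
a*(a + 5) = a^2 + 5*a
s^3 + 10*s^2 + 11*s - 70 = (s - 2)*(s + 5)*(s + 7)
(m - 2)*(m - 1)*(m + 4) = m^3 + m^2 - 10*m + 8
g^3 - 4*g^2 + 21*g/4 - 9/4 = (g - 3/2)^2*(g - 1)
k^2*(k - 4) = k^3 - 4*k^2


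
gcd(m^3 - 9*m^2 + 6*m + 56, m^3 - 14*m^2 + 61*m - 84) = m^2 - 11*m + 28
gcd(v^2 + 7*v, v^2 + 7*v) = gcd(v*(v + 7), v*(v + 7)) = v^2 + 7*v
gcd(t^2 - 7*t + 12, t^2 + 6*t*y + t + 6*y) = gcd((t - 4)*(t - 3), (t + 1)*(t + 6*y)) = 1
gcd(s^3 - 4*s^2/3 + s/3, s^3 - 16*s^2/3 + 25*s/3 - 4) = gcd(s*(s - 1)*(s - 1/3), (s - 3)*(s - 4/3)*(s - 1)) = s - 1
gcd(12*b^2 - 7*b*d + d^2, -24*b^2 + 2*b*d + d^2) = 4*b - d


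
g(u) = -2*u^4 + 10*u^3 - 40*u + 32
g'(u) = -8*u^3 + 30*u^2 - 40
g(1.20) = -2.87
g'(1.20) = -10.62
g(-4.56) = -1598.54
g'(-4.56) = 1342.36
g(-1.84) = 20.38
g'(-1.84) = 111.40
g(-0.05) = 34.00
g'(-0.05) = -39.92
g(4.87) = -132.77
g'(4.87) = -252.50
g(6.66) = -1215.16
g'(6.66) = -1072.60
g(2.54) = 11.02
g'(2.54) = 22.45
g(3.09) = 21.10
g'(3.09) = 10.41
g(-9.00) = -20020.00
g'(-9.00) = 8222.00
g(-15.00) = -134368.00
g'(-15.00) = 33710.00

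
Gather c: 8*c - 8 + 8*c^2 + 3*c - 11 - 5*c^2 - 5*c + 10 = 3*c^2 + 6*c - 9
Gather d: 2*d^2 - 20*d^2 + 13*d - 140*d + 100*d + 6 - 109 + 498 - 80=-18*d^2 - 27*d + 315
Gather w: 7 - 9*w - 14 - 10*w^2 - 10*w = -10*w^2 - 19*w - 7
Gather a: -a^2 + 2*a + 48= -a^2 + 2*a + 48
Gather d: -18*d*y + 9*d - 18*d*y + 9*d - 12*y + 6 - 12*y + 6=d*(18 - 36*y) - 24*y + 12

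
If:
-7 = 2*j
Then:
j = -7/2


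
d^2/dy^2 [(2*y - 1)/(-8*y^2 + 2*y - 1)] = 8*(-(2*y - 1)*(8*y - 1)^2 + 3*(4*y - 1)*(8*y^2 - 2*y + 1))/(8*y^2 - 2*y + 1)^3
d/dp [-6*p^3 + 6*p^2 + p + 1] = -18*p^2 + 12*p + 1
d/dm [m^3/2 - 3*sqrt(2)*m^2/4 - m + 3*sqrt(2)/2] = 3*m^2/2 - 3*sqrt(2)*m/2 - 1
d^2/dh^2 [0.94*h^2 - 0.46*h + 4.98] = 1.88000000000000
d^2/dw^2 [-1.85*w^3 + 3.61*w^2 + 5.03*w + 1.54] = 7.22 - 11.1*w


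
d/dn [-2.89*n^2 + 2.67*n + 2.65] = 2.67 - 5.78*n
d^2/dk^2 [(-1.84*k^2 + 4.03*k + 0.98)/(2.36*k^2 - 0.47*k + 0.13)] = (40.80912*k^3 + 36.13632*k^2 - 13.94052*k + 0.26191)/(13.144256*k^6 - 7.853136*k^5 + 3.736116*k^4 - 0.968999*k^3 + 0.205803*k^2 - 0.023829*k + 0.002197)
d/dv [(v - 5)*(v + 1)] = 2*v - 4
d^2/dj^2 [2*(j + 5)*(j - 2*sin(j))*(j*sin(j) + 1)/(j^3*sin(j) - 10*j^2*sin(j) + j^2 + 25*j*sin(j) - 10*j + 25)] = 4*(j^3*sin(j) - 5*j^2*sin(j) + 2*j^2*cos(j) - 27*j*sin(j) + 20*j*cos(j) + 15*j + 75*sin(j) - 150*cos(j) + 75)/(j^4 - 20*j^3 + 150*j^2 - 500*j + 625)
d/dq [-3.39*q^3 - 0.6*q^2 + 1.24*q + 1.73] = -10.17*q^2 - 1.2*q + 1.24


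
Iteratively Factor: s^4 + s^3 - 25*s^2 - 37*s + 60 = (s + 3)*(s^3 - 2*s^2 - 19*s + 20) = (s - 5)*(s + 3)*(s^2 + 3*s - 4) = (s - 5)*(s - 1)*(s + 3)*(s + 4)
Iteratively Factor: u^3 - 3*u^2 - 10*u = (u - 5)*(u^2 + 2*u) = u*(u - 5)*(u + 2)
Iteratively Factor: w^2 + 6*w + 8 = (w + 4)*(w + 2)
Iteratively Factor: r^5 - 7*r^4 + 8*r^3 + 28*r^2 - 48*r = (r)*(r^4 - 7*r^3 + 8*r^2 + 28*r - 48) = r*(r + 2)*(r^3 - 9*r^2 + 26*r - 24) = r*(r - 3)*(r + 2)*(r^2 - 6*r + 8) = r*(r - 3)*(r - 2)*(r + 2)*(r - 4)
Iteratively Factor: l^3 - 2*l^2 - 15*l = (l)*(l^2 - 2*l - 15) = l*(l + 3)*(l - 5)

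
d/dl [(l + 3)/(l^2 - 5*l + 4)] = (l^2 - 5*l - (l + 3)*(2*l - 5) + 4)/(l^2 - 5*l + 4)^2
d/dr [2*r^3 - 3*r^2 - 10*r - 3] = 6*r^2 - 6*r - 10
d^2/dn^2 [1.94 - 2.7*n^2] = -5.40000000000000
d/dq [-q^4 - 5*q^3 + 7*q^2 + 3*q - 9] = -4*q^3 - 15*q^2 + 14*q + 3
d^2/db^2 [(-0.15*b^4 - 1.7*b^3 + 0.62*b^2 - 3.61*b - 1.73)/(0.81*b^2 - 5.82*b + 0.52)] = (-0.19683*b^6 + 4.24278*b^5 - 30.86424*b^4 - 105.362154*b^3 + 22.005378*b^2 + 55.2985080000001*b - 137.256464)/(0.531441*b^6 - 11.455506*b^5 + 83.333448*b^4 - 211.845672*b^3 + 53.498016*b^2 - 4.721184*b + 0.140608)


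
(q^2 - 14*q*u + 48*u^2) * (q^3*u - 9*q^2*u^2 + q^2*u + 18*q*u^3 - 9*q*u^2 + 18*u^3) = q^5*u - 23*q^4*u^2 + q^4*u + 192*q^3*u^3 - 23*q^3*u^2 - 684*q^2*u^4 + 192*q^2*u^3 + 864*q*u^5 - 684*q*u^4 + 864*u^5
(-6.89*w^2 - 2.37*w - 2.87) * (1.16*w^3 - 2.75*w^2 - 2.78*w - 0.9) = -7.9924*w^5 + 16.1983*w^4 + 22.3425*w^3 + 20.6821*w^2 + 10.1116*w + 2.583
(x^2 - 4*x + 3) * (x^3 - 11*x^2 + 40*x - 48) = x^5 - 15*x^4 + 87*x^3 - 241*x^2 + 312*x - 144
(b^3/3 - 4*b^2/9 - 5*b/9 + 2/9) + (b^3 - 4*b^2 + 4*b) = 4*b^3/3 - 40*b^2/9 + 31*b/9 + 2/9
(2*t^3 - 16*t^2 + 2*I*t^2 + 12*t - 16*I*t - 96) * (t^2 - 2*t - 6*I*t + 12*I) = 2*t^5 - 20*t^4 - 10*I*t^4 + 56*t^3 + 100*I*t^3 - 240*t^2 - 232*I*t^2 + 384*t + 720*I*t - 1152*I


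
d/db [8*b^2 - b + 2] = 16*b - 1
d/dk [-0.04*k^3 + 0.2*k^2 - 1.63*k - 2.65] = -0.12*k^2 + 0.4*k - 1.63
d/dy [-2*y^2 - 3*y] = -4*y - 3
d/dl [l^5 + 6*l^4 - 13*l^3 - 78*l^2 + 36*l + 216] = 5*l^4 + 24*l^3 - 39*l^2 - 156*l + 36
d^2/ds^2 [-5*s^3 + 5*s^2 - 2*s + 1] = 10 - 30*s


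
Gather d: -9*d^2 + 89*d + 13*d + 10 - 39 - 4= -9*d^2 + 102*d - 33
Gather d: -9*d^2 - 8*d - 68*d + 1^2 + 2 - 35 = -9*d^2 - 76*d - 32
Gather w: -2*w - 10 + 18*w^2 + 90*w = 18*w^2 + 88*w - 10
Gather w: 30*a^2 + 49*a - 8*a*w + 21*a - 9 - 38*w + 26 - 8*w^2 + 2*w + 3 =30*a^2 + 70*a - 8*w^2 + w*(-8*a - 36) + 20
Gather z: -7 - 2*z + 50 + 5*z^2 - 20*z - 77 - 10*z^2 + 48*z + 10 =-5*z^2 + 26*z - 24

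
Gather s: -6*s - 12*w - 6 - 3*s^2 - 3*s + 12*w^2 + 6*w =-3*s^2 - 9*s + 12*w^2 - 6*w - 6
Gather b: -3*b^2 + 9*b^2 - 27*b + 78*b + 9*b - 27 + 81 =6*b^2 + 60*b + 54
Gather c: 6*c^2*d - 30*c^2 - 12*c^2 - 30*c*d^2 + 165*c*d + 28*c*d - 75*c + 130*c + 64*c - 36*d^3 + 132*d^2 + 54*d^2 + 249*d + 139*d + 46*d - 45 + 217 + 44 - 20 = c^2*(6*d - 42) + c*(-30*d^2 + 193*d + 119) - 36*d^3 + 186*d^2 + 434*d + 196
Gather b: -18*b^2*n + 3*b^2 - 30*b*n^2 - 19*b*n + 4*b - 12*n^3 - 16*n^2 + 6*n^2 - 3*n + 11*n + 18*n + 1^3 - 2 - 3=b^2*(3 - 18*n) + b*(-30*n^2 - 19*n + 4) - 12*n^3 - 10*n^2 + 26*n - 4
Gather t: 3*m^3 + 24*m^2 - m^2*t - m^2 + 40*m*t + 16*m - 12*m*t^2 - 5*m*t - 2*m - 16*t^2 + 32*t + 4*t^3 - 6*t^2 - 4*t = 3*m^3 + 23*m^2 + 14*m + 4*t^3 + t^2*(-12*m - 22) + t*(-m^2 + 35*m + 28)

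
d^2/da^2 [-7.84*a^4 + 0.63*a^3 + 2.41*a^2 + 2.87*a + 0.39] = -94.08*a^2 + 3.78*a + 4.82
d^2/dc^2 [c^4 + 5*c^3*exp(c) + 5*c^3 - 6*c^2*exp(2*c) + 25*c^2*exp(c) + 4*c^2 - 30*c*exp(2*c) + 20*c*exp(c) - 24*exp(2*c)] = 5*c^3*exp(c) - 24*c^2*exp(2*c) + 55*c^2*exp(c) + 12*c^2 - 168*c*exp(2*c) + 150*c*exp(c) + 30*c - 228*exp(2*c) + 90*exp(c) + 8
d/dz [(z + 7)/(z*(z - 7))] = (-z^2 - 14*z + 49)/(z^2*(z^2 - 14*z + 49))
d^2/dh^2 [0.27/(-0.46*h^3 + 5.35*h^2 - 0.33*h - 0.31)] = ((0.7452*h - 2.889)*(0.46*h^3 - 5.35*h^2 + 0.33*h + 0.31) - 0.27*(1.38*h^2 - 10.7*h + 0.33)*(2.76*h^2 - 21.4*h + 0.66))/(0.46*h^3 - 5.35*h^2 + 0.33*h + 0.31)^3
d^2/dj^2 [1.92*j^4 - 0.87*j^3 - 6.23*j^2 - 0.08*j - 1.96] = 23.04*j^2 - 5.22*j - 12.46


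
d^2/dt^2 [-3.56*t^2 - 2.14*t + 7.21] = -7.12000000000000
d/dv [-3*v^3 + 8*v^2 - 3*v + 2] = -9*v^2 + 16*v - 3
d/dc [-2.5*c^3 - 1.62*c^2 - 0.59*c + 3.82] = -7.5*c^2 - 3.24*c - 0.59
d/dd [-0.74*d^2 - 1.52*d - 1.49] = -1.48*d - 1.52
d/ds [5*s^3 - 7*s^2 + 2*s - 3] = 15*s^2 - 14*s + 2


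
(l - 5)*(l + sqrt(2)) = l^2 - 5*l + sqrt(2)*l - 5*sqrt(2)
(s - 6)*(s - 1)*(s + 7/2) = s^3 - 7*s^2/2 - 37*s/2 + 21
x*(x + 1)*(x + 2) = x^3 + 3*x^2 + 2*x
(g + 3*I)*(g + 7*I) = g^2 + 10*I*g - 21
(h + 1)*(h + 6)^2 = h^3 + 13*h^2 + 48*h + 36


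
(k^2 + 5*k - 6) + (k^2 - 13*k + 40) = 2*k^2 - 8*k + 34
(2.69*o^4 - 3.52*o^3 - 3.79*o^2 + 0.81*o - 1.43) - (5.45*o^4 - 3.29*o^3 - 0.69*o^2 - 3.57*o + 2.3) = -2.76*o^4 - 0.23*o^3 - 3.1*o^2 + 4.38*o - 3.73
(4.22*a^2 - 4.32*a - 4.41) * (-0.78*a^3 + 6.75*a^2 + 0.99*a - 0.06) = -3.2916*a^5 + 31.8546*a^4 - 21.5424*a^3 - 34.2975*a^2 - 4.1067*a + 0.2646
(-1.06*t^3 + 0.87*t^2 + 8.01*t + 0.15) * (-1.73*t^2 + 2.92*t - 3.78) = 1.8338*t^5 - 4.6003*t^4 - 7.3101*t^3 + 19.8411*t^2 - 29.8398*t - 0.567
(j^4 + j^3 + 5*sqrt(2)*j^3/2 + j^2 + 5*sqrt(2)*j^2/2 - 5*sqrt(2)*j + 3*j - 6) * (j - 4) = j^5 - 3*j^4 + 5*sqrt(2)*j^4/2 - 15*sqrt(2)*j^3/2 - 3*j^3 - 15*sqrt(2)*j^2 - j^2 - 18*j + 20*sqrt(2)*j + 24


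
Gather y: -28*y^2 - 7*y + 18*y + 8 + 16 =-28*y^2 + 11*y + 24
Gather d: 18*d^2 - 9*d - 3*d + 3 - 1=18*d^2 - 12*d + 2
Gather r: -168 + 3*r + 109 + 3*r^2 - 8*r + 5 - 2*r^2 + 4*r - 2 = r^2 - r - 56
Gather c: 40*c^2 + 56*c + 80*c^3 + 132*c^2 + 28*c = 80*c^3 + 172*c^2 + 84*c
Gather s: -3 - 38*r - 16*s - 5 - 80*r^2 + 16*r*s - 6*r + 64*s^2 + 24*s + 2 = -80*r^2 - 44*r + 64*s^2 + s*(16*r + 8) - 6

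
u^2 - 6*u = u*(u - 6)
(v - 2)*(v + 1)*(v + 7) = v^3 + 6*v^2 - 9*v - 14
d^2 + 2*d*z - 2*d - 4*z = (d - 2)*(d + 2*z)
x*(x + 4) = x^2 + 4*x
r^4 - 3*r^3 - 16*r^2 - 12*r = r*(r - 6)*(r + 1)*(r + 2)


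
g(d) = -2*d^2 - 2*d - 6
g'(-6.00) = 22.00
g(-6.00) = -66.00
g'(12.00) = -50.00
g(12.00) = -318.00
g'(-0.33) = -0.68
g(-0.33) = -5.56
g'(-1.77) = 5.08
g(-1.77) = -8.73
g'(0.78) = -5.12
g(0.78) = -8.78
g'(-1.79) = 5.16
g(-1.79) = -8.83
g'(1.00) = -6.00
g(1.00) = -10.00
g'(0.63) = -4.52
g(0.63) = -8.05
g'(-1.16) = 2.64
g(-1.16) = -6.37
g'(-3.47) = 11.88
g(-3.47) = -23.14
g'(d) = -4*d - 2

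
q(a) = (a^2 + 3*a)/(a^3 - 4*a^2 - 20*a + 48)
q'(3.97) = -0.22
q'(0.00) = 0.06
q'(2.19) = 11.45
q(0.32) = 0.03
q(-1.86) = -0.03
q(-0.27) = -0.01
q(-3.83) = 0.33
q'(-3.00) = -0.07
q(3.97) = -0.87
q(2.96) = -0.87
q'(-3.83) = -2.31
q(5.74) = -5.30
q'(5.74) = -19.94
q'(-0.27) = 0.04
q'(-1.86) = -0.01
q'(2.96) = 0.30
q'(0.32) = 0.10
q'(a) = (2*a + 3)/(a^3 - 4*a^2 - 20*a + 48) + (a^2 + 3*a)*(-3*a^2 + 8*a + 20)/(a^3 - 4*a^2 - 20*a + 48)^2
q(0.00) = 0.00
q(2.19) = -2.54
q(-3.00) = 0.00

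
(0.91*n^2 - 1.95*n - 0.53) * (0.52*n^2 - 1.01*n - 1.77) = 0.4732*n^4 - 1.9331*n^3 + 0.0831999999999999*n^2 + 3.9868*n + 0.9381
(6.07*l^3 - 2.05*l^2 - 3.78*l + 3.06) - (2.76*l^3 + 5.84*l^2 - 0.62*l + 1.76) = 3.31*l^3 - 7.89*l^2 - 3.16*l + 1.3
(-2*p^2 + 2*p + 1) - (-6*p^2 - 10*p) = 4*p^2 + 12*p + 1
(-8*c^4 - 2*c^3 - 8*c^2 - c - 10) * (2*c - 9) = -16*c^5 + 68*c^4 + 2*c^3 + 70*c^2 - 11*c + 90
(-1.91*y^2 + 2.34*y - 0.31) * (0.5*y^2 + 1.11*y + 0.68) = -0.955*y^4 - 0.9501*y^3 + 1.1436*y^2 + 1.2471*y - 0.2108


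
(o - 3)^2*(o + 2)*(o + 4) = o^4 - 19*o^2 + 6*o + 72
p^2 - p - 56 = (p - 8)*(p + 7)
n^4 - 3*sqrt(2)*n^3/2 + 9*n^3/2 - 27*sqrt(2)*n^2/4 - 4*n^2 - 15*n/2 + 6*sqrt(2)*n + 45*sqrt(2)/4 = (n - 3/2)*(n + 1)*(n + 5)*(n - 3*sqrt(2)/2)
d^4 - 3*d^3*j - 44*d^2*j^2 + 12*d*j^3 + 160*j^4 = (d - 8*j)*(d - 2*j)*(d + 2*j)*(d + 5*j)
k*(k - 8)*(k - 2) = k^3 - 10*k^2 + 16*k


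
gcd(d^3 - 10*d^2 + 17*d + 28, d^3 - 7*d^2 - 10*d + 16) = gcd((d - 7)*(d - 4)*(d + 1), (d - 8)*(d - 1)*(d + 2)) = 1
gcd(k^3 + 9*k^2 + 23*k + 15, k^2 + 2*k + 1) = k + 1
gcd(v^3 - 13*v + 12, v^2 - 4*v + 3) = v^2 - 4*v + 3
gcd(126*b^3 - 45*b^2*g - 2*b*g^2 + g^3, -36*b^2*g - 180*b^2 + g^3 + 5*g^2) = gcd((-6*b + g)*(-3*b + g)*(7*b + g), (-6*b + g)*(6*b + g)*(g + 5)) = 6*b - g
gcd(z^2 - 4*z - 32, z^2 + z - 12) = z + 4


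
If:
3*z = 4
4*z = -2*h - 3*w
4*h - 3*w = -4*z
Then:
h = -16/9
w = -16/27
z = 4/3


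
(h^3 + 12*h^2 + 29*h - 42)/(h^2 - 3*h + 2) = (h^2 + 13*h + 42)/(h - 2)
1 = 1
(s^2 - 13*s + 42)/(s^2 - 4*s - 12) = (s - 7)/(s + 2)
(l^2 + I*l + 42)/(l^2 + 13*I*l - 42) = (l - 6*I)/(l + 6*I)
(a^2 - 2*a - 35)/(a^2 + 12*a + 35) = (a - 7)/(a + 7)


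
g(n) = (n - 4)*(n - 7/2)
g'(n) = 2*n - 15/2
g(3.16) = 0.29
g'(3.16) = -1.18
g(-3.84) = 57.55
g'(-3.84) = -15.18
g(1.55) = 4.78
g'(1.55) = -4.40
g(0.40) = 11.16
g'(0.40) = -6.70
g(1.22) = 6.34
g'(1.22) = -5.06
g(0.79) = 8.70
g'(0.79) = -5.92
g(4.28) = 0.22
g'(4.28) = 1.06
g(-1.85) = 31.30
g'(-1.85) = -11.20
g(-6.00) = 95.00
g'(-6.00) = -19.50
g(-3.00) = 45.50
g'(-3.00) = -13.50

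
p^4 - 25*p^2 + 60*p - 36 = (p - 3)*(p - 2)*(p - 1)*(p + 6)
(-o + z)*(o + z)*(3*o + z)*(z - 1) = -3*o^3*z + 3*o^3 - o^2*z^2 + o^2*z + 3*o*z^3 - 3*o*z^2 + z^4 - z^3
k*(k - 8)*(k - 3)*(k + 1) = k^4 - 10*k^3 + 13*k^2 + 24*k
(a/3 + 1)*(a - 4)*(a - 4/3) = a^3/3 - 7*a^2/9 - 32*a/9 + 16/3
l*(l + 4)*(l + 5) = l^3 + 9*l^2 + 20*l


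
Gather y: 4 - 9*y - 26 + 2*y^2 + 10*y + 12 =2*y^2 + y - 10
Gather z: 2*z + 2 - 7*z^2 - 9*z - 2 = -7*z^2 - 7*z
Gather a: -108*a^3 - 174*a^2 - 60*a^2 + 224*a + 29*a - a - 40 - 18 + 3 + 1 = -108*a^3 - 234*a^2 + 252*a - 54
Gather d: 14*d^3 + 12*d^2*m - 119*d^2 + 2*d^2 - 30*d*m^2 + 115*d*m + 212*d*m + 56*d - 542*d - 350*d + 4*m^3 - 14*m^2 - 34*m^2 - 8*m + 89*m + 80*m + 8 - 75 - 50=14*d^3 + d^2*(12*m - 117) + d*(-30*m^2 + 327*m - 836) + 4*m^3 - 48*m^2 + 161*m - 117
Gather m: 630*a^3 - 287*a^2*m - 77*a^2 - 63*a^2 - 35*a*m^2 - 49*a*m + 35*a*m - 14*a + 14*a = 630*a^3 - 140*a^2 - 35*a*m^2 + m*(-287*a^2 - 14*a)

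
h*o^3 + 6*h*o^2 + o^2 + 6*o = o*(o + 6)*(h*o + 1)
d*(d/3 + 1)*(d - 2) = d^3/3 + d^2/3 - 2*d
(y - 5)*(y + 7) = y^2 + 2*y - 35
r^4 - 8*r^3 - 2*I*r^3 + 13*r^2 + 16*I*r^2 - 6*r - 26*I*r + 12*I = (r - 6)*(r - 1)^2*(r - 2*I)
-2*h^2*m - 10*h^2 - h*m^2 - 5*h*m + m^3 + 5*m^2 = (-2*h + m)*(h + m)*(m + 5)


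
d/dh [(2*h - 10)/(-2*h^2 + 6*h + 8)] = (h^2 - 10*h + 19)/(h^4 - 6*h^3 + h^2 + 24*h + 16)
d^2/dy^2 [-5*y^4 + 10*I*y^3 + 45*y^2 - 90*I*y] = -60*y^2 + 60*I*y + 90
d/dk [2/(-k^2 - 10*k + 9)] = 4*(k + 5)/(k^2 + 10*k - 9)^2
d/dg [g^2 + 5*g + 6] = 2*g + 5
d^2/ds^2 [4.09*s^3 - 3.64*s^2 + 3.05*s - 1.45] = 24.54*s - 7.28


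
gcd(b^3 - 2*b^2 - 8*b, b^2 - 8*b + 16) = b - 4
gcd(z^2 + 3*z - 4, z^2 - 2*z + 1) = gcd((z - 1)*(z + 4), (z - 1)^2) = z - 1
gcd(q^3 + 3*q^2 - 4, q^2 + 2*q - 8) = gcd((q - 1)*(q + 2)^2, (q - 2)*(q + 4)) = 1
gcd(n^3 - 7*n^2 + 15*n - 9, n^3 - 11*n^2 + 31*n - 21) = n^2 - 4*n + 3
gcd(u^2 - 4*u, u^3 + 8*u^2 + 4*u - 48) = 1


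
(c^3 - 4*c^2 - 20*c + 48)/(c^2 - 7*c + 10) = (c^2 - 2*c - 24)/(c - 5)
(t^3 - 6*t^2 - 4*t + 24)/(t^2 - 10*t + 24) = (t^2 - 4)/(t - 4)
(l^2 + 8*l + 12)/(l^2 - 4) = (l + 6)/(l - 2)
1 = 1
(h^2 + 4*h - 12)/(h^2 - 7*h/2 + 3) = 2*(h + 6)/(2*h - 3)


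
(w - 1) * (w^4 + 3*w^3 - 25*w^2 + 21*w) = w^5 + 2*w^4 - 28*w^3 + 46*w^2 - 21*w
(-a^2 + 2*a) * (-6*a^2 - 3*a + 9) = 6*a^4 - 9*a^3 - 15*a^2 + 18*a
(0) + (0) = 0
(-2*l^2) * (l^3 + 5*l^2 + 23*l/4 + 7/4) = -2*l^5 - 10*l^4 - 23*l^3/2 - 7*l^2/2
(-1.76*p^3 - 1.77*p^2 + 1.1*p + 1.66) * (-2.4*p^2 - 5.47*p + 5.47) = 4.224*p^5 + 13.8752*p^4 - 2.5853*p^3 - 19.6829*p^2 - 3.0632*p + 9.0802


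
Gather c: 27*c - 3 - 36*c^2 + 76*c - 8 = -36*c^2 + 103*c - 11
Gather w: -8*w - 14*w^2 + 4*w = -14*w^2 - 4*w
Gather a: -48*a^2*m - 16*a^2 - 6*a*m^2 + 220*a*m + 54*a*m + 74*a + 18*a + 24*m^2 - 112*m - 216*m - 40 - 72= a^2*(-48*m - 16) + a*(-6*m^2 + 274*m + 92) + 24*m^2 - 328*m - 112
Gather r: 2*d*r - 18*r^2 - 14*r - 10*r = -18*r^2 + r*(2*d - 24)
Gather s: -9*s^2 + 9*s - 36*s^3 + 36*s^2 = -36*s^3 + 27*s^2 + 9*s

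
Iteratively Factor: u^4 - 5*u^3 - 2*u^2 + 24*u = (u - 4)*(u^3 - u^2 - 6*u) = (u - 4)*(u - 3)*(u^2 + 2*u) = (u - 4)*(u - 3)*(u + 2)*(u)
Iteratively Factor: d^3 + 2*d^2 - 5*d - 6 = (d + 3)*(d^2 - d - 2) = (d + 1)*(d + 3)*(d - 2)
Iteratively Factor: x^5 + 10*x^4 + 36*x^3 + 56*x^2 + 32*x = (x + 2)*(x^4 + 8*x^3 + 20*x^2 + 16*x) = (x + 2)^2*(x^3 + 6*x^2 + 8*x) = x*(x + 2)^2*(x^2 + 6*x + 8) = x*(x + 2)^2*(x + 4)*(x + 2)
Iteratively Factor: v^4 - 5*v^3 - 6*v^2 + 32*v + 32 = (v + 1)*(v^3 - 6*v^2 + 32) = (v + 1)*(v + 2)*(v^2 - 8*v + 16) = (v - 4)*(v + 1)*(v + 2)*(v - 4)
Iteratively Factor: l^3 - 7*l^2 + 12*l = (l - 3)*(l^2 - 4*l) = l*(l - 3)*(l - 4)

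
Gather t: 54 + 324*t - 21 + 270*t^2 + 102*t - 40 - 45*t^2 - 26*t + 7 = 225*t^2 + 400*t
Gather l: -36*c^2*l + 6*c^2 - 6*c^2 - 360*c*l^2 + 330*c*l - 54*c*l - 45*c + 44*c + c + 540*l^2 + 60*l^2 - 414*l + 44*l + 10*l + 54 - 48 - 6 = l^2*(600 - 360*c) + l*(-36*c^2 + 276*c - 360)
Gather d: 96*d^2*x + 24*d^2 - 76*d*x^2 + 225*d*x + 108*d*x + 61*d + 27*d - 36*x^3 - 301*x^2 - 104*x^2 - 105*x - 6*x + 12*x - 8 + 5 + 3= d^2*(96*x + 24) + d*(-76*x^2 + 333*x + 88) - 36*x^3 - 405*x^2 - 99*x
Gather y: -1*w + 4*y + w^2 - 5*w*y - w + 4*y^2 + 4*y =w^2 - 2*w + 4*y^2 + y*(8 - 5*w)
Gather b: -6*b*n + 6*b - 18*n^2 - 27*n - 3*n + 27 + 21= b*(6 - 6*n) - 18*n^2 - 30*n + 48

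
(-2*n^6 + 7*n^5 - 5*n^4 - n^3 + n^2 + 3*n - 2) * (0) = 0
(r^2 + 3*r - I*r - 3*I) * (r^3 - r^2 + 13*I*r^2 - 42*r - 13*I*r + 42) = r^5 + 2*r^4 + 12*I*r^4 - 32*r^3 + 24*I*r^3 - 58*r^2 + 6*I*r^2 + 87*r + 84*I*r - 126*I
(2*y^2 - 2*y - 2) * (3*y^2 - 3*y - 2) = 6*y^4 - 12*y^3 - 4*y^2 + 10*y + 4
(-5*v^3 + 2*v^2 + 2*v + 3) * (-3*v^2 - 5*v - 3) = 15*v^5 + 19*v^4 - v^3 - 25*v^2 - 21*v - 9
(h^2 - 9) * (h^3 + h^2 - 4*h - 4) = h^5 + h^4 - 13*h^3 - 13*h^2 + 36*h + 36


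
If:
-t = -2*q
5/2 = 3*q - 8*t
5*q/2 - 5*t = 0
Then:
No Solution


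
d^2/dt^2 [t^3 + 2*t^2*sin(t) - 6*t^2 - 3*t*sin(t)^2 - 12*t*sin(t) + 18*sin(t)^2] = -2*t^2*sin(t) + 12*t*sin(t) + 8*t*cos(t) - 6*t*cos(2*t) + 6*t + 4*sin(t) - 6*sin(2*t) - 24*cos(t) + 36*cos(2*t) - 12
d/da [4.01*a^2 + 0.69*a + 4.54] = 8.02*a + 0.69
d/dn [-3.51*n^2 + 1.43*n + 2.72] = 1.43 - 7.02*n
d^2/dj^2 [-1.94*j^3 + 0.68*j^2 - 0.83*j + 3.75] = 1.36 - 11.64*j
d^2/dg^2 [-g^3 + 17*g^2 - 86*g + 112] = 34 - 6*g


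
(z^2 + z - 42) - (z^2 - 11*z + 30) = 12*z - 72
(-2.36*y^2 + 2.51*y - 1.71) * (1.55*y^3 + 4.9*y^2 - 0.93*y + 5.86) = -3.658*y^5 - 7.6735*y^4 + 11.8433*y^3 - 24.5429*y^2 + 16.2989*y - 10.0206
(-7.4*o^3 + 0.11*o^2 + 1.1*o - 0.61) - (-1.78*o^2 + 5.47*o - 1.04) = -7.4*o^3 + 1.89*o^2 - 4.37*o + 0.43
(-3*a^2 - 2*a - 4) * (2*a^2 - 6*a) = -6*a^4 + 14*a^3 + 4*a^2 + 24*a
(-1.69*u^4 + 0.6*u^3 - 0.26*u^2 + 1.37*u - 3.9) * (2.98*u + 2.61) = -5.0362*u^5 - 2.6229*u^4 + 0.7912*u^3 + 3.404*u^2 - 8.0463*u - 10.179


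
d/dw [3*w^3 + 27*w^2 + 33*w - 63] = 9*w^2 + 54*w + 33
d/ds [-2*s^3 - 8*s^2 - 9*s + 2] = -6*s^2 - 16*s - 9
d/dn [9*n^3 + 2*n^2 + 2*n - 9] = 27*n^2 + 4*n + 2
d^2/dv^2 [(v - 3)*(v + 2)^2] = 6*v + 2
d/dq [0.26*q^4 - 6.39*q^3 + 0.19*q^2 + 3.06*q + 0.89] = 1.04*q^3 - 19.17*q^2 + 0.38*q + 3.06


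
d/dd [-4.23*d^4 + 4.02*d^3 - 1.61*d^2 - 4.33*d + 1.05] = -16.92*d^3 + 12.06*d^2 - 3.22*d - 4.33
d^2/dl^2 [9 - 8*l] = 0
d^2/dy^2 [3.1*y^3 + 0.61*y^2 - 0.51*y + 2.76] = 18.6*y + 1.22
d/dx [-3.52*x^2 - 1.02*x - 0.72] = -7.04*x - 1.02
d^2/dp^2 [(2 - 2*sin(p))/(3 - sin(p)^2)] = 2*(-4*(1 - cos(p)^2)^2 + 9*sin(p)^5 - 2*sin(p) - 3*sin(3*p)/2 - sin(5*p)/2 + 6*cos(p)^2)/(cos(p)^2 + 2)^3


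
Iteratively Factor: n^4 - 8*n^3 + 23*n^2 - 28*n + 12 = (n - 2)*(n^3 - 6*n^2 + 11*n - 6) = (n - 2)*(n - 1)*(n^2 - 5*n + 6) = (n - 2)^2*(n - 1)*(n - 3)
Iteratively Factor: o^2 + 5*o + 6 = (o + 2)*(o + 3)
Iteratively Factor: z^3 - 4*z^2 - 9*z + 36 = (z - 4)*(z^2 - 9) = (z - 4)*(z - 3)*(z + 3)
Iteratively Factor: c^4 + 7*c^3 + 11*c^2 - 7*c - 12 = (c + 1)*(c^3 + 6*c^2 + 5*c - 12) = (c + 1)*(c + 3)*(c^2 + 3*c - 4) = (c + 1)*(c + 3)*(c + 4)*(c - 1)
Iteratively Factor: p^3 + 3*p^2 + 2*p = (p + 1)*(p^2 + 2*p) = p*(p + 1)*(p + 2)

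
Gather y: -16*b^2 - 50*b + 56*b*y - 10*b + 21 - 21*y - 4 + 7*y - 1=-16*b^2 - 60*b + y*(56*b - 14) + 16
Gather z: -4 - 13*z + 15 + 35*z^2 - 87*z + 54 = 35*z^2 - 100*z + 65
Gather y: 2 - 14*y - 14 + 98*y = 84*y - 12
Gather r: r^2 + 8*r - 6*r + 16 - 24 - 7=r^2 + 2*r - 15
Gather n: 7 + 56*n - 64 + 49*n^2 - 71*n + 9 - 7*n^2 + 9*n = 42*n^2 - 6*n - 48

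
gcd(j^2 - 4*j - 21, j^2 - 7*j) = j - 7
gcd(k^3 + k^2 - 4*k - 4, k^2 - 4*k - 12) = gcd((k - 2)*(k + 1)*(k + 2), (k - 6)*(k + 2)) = k + 2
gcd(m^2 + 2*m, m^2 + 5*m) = m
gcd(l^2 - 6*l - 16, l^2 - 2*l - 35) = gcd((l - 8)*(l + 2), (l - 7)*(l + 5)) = 1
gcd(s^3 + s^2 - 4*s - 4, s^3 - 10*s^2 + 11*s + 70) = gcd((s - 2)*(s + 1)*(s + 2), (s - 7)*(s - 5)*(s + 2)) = s + 2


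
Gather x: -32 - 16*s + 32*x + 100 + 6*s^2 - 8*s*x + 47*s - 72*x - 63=6*s^2 + 31*s + x*(-8*s - 40) + 5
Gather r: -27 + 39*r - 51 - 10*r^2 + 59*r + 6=-10*r^2 + 98*r - 72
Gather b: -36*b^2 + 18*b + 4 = -36*b^2 + 18*b + 4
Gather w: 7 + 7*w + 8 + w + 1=8*w + 16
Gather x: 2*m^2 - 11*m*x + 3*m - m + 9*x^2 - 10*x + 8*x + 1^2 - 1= 2*m^2 + 2*m + 9*x^2 + x*(-11*m - 2)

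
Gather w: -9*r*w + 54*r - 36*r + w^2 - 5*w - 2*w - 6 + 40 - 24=18*r + w^2 + w*(-9*r - 7) + 10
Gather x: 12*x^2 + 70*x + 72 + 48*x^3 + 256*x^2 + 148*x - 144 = 48*x^3 + 268*x^2 + 218*x - 72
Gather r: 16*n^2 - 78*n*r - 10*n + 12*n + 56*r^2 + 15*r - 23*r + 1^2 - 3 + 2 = 16*n^2 + 2*n + 56*r^2 + r*(-78*n - 8)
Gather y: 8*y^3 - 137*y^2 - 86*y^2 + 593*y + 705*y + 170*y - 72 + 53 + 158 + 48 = 8*y^3 - 223*y^2 + 1468*y + 187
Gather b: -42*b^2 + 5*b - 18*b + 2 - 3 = -42*b^2 - 13*b - 1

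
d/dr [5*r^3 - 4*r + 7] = 15*r^2 - 4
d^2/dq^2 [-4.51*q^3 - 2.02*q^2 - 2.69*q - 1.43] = -27.06*q - 4.04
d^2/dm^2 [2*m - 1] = 0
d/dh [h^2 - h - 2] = 2*h - 1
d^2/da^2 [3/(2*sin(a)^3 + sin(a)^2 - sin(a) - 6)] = 3*((sin(a) - 9*sin(3*a) - 4*cos(2*a))*(2*sin(a)^3 + sin(a)^2 - sin(a) - 6)/2 + 2*(6*sin(a)^2 + 2*sin(a) - 1)^2*cos(a)^2)/(2*sin(a)^3 + sin(a)^2 - sin(a) - 6)^3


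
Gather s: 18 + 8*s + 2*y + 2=8*s + 2*y + 20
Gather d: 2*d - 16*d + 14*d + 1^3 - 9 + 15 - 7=0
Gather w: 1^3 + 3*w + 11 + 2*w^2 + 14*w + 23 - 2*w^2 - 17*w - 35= 0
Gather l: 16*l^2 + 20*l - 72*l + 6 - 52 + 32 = 16*l^2 - 52*l - 14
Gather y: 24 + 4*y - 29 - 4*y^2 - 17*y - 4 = -4*y^2 - 13*y - 9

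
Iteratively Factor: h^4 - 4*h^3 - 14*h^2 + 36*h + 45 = (h + 3)*(h^3 - 7*h^2 + 7*h + 15) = (h - 3)*(h + 3)*(h^2 - 4*h - 5) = (h - 5)*(h - 3)*(h + 3)*(h + 1)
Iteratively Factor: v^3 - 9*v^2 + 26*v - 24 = (v - 2)*(v^2 - 7*v + 12) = (v - 3)*(v - 2)*(v - 4)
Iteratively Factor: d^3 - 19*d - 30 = (d + 2)*(d^2 - 2*d - 15) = (d - 5)*(d + 2)*(d + 3)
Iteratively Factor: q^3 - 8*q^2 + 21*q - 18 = (q - 3)*(q^2 - 5*q + 6) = (q - 3)*(q - 2)*(q - 3)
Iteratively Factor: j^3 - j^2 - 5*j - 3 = (j + 1)*(j^2 - 2*j - 3) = (j + 1)^2*(j - 3)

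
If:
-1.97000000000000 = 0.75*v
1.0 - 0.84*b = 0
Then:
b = 1.19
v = -2.63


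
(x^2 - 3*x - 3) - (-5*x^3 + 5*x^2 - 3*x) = 5*x^3 - 4*x^2 - 3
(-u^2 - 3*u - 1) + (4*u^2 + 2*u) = 3*u^2 - u - 1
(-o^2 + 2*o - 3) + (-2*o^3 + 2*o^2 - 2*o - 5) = -2*o^3 + o^2 - 8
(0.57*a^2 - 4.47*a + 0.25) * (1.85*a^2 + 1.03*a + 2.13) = 1.0545*a^4 - 7.6824*a^3 - 2.9275*a^2 - 9.2636*a + 0.5325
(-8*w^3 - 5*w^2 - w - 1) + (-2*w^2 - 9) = -8*w^3 - 7*w^2 - w - 10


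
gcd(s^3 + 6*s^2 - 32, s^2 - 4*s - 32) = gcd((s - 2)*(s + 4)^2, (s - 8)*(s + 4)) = s + 4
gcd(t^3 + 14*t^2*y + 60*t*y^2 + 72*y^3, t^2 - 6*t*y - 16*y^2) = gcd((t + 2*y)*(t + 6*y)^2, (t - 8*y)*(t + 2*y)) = t + 2*y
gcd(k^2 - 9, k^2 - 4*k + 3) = k - 3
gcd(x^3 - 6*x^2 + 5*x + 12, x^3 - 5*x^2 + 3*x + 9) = x^2 - 2*x - 3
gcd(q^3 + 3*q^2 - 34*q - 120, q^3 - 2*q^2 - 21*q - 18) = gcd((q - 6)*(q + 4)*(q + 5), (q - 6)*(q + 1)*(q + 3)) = q - 6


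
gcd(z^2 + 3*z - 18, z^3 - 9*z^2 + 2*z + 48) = z - 3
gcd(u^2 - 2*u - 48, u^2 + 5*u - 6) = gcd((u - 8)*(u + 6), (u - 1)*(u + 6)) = u + 6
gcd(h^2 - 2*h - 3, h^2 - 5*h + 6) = h - 3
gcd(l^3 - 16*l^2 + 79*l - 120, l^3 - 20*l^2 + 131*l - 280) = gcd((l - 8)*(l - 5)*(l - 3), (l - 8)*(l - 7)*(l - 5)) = l^2 - 13*l + 40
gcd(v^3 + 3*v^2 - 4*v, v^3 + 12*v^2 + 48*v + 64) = v + 4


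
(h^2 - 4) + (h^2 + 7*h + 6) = 2*h^2 + 7*h + 2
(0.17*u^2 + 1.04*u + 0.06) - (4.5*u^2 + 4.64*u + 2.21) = -4.33*u^2 - 3.6*u - 2.15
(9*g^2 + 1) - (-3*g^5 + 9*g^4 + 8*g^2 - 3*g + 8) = 3*g^5 - 9*g^4 + g^2 + 3*g - 7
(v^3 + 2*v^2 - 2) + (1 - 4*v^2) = v^3 - 2*v^2 - 1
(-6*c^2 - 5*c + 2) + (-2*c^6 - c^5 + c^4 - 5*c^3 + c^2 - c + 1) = -2*c^6 - c^5 + c^4 - 5*c^3 - 5*c^2 - 6*c + 3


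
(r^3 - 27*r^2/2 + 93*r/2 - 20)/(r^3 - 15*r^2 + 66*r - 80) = (r - 1/2)/(r - 2)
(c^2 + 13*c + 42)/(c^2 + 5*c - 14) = (c + 6)/(c - 2)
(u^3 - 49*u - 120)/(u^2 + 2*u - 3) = (u^2 - 3*u - 40)/(u - 1)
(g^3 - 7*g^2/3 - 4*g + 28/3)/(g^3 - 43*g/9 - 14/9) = 3*(g - 2)/(3*g + 1)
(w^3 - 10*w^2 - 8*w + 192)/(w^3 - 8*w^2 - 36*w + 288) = (w + 4)/(w + 6)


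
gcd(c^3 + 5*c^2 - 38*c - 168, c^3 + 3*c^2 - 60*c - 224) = c^2 + 11*c + 28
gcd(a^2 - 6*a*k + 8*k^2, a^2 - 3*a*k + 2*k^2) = a - 2*k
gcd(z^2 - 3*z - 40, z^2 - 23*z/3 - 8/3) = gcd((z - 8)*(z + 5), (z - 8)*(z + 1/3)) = z - 8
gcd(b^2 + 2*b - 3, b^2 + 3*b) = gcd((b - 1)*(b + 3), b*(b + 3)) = b + 3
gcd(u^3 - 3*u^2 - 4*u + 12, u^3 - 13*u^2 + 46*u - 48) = u^2 - 5*u + 6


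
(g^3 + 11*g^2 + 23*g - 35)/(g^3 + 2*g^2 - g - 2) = (g^2 + 12*g + 35)/(g^2 + 3*g + 2)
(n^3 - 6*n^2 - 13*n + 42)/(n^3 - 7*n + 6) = (n - 7)/(n - 1)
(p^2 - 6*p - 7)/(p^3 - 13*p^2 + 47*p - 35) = (p + 1)/(p^2 - 6*p + 5)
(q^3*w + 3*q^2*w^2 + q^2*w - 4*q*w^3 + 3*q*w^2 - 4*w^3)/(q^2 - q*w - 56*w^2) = w*(-q^3 - 3*q^2*w - q^2 + 4*q*w^2 - 3*q*w + 4*w^2)/(-q^2 + q*w + 56*w^2)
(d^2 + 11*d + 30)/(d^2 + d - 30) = (d + 5)/(d - 5)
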